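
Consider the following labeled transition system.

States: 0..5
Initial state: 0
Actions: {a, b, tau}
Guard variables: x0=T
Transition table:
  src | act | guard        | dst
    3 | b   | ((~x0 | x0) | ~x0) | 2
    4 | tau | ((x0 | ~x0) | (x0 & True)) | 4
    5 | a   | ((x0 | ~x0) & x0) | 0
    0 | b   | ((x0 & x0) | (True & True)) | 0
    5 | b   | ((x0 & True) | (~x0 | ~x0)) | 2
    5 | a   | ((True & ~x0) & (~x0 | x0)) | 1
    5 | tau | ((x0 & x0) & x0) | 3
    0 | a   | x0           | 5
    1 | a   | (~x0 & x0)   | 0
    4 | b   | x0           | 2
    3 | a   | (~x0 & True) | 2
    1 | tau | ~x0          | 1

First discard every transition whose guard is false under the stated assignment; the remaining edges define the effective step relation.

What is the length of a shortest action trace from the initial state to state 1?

Answer: UNREACHABLE

Analysis:
Layered search for 1:
  L0 = {0}
  L1 = {5}
  L2 = {2,3}
1 never appears.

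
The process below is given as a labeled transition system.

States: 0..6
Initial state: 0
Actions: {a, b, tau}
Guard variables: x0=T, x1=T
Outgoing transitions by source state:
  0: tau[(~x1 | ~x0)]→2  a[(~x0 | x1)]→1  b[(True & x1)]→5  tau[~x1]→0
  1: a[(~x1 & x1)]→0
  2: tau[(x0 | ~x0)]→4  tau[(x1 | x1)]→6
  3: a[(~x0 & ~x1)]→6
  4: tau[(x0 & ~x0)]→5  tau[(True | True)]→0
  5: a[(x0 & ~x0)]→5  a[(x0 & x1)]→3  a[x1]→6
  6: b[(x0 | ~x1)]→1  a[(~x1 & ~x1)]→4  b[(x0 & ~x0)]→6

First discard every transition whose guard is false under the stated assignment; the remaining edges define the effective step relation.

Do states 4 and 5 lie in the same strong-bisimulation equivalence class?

Refine partition for ~:
  round 0: {{0,1,2,3,4,5,6}}
  round 1: {{0},{1,3},{2,4},{5},{6}}
  round 2: {{0},{1,3},{2},{4},{5},{6}}
Fixed point at round 3; 6 class(es).
4∈{4}, 5∈{5}

Answer: NOT BISIMILAR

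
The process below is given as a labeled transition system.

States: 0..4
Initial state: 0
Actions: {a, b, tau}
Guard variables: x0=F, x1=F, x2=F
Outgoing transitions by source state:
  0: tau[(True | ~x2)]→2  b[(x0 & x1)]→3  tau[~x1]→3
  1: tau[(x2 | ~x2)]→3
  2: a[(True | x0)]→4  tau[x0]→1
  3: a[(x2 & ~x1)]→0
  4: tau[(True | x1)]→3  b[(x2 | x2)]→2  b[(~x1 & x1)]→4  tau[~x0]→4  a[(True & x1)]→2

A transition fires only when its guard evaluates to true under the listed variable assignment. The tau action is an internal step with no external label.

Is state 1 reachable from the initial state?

6 transition(s) survive guard evaluation.
Layer 0: {0}
Layer 1: {2,3}  cumulative {0,2,3}
Layer 2: {4}  cumulative {0,2,3,4}
Reach set: {0,2,3,4}

Answer: UNREACHABLE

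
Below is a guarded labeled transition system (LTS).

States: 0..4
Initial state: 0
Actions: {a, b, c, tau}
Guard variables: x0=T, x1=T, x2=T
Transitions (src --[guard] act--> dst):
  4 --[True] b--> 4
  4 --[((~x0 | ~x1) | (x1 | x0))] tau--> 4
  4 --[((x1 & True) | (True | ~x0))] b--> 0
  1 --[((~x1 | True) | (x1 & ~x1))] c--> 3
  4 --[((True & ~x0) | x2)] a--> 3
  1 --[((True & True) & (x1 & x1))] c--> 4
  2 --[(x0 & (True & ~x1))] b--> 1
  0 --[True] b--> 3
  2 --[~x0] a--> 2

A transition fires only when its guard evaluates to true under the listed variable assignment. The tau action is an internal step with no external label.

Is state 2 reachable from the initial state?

Answer: UNREACHABLE

Analysis:
Guard filter leaves 7 enabled edge(s).
Layer 0: {0}
Layer 1: {3}  cumulative {0,3}
R = {0,3}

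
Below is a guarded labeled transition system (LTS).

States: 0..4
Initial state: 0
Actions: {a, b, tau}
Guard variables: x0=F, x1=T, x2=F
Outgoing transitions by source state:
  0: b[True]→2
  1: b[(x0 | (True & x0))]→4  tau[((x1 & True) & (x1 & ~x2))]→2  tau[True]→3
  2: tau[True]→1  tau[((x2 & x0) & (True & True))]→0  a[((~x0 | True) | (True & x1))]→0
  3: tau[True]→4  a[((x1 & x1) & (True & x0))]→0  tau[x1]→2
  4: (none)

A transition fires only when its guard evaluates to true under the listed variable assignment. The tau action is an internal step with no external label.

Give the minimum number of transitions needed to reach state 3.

Answer: 3

Analysis:
BFS to 3:
  L0 = {0}
  L1 = {2}
  L2 = {1}
  L3 = {3}
first hit 3 at d=3 via b·tau·tau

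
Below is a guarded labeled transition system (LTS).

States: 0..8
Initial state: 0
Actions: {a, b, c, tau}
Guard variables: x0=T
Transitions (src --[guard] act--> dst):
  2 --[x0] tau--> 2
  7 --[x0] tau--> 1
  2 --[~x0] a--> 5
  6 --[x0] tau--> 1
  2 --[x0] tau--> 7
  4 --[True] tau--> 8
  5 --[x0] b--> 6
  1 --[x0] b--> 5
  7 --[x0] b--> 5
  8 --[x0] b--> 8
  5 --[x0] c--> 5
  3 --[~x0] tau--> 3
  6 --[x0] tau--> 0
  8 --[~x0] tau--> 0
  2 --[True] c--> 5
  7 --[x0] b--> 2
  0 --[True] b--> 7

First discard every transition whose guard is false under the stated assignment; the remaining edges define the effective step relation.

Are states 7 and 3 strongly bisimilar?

Bisimulation quotient by refinement:
  P[0] = {{0,1,2,3,4,5,6,7,8}}
  P[1] = {{0,1,8},{2},{3},{4,6},{5},{7}}
  P[2] = {{0},{1},{2},{3},{4,6},{5},{7},{8}}
  P[3] = {{0},{1},{2},{3},{4},{5},{6},{7},{8}}
Fixed point at round 4; 9 class(es).
class of 7: {7}; class of 3: {3}

Answer: NOT BISIMILAR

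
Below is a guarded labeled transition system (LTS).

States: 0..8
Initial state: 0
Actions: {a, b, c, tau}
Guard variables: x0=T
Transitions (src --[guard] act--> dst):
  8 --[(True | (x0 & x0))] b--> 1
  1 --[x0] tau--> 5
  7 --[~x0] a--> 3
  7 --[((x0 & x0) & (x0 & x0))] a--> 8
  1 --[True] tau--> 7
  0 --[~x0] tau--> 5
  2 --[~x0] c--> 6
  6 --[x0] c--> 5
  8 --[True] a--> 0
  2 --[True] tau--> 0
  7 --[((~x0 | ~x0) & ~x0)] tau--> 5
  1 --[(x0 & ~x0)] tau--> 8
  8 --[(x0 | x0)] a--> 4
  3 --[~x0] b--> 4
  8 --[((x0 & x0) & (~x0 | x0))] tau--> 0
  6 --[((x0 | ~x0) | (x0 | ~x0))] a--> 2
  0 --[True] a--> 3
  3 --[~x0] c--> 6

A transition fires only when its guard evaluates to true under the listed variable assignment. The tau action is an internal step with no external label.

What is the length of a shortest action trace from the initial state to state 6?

Answer: UNREACHABLE

Analysis:
Breadth-first toward 6:
  L0 = {0}
  L1 = {3}
6 never appears.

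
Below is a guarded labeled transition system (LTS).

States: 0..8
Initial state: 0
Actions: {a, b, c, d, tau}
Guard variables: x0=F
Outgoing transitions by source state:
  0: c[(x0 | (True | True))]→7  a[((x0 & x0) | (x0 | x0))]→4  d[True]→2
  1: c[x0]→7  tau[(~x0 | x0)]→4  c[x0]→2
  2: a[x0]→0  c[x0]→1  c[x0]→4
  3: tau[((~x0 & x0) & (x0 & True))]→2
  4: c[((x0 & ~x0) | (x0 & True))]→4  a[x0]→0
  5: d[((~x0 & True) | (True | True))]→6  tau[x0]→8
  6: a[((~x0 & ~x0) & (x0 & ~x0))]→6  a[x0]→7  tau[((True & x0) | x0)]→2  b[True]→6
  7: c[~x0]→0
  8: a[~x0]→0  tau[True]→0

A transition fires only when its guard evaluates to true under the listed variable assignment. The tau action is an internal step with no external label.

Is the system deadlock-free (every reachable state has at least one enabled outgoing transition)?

Reachable = {0,2,7}
  0: c→7  d→2  [2 exit(s)]
  2: ∅  [deadlock]
  7: c→0  [1 exit(s)]
witness 2: d

Answer: DEADLOCK at state 2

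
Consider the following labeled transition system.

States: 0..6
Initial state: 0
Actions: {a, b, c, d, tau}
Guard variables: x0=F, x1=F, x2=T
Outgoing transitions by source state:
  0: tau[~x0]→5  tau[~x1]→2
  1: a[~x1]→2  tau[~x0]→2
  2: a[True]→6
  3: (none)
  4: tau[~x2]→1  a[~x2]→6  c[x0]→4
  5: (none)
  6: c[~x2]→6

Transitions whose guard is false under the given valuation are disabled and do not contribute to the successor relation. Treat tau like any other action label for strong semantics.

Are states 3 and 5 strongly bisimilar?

Refine partition for ~:
  round 0: {{0,1,2,3,4,5,6}}
  round 1: {{0},{1},{2},{3,4,5,6}}
4 equivalence class(es) (converged in 2)
class of 3: {3,4,5,6}; class of 5: {3,4,5,6}

Answer: BISIMILAR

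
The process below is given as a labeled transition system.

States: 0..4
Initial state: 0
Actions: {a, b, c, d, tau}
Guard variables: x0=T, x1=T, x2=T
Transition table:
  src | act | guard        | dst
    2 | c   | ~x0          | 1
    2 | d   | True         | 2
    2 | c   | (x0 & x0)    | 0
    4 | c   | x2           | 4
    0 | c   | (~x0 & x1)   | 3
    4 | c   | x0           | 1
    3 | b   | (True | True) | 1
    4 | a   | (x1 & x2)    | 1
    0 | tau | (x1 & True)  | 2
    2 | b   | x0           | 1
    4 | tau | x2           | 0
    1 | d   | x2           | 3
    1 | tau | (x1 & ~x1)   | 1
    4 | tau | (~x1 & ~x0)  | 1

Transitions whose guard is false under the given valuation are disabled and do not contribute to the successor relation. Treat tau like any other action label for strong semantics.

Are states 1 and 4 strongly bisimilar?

Compute ~ classes (split until stable):
  π0 = {{0,1,2,3,4}}
  π1 = {{0},{1},{2},{3},{4}}
Fixed point at round 2; 5 class(es).
[1]={1}  [4]={4}

Answer: NOT BISIMILAR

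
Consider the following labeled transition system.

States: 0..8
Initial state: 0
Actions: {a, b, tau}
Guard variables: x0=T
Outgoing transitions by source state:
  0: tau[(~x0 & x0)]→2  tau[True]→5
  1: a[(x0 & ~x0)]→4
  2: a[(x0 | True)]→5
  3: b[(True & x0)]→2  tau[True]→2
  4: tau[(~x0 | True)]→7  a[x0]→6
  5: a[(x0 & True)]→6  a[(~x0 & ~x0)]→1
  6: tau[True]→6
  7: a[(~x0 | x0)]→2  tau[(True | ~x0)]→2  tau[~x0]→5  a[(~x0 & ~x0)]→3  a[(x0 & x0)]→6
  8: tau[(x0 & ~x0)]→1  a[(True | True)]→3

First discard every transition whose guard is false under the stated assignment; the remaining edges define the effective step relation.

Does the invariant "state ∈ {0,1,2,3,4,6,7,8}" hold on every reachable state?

Inv-set: {0,1,2,3,4,6,7,8}
Reachable = {0,5,6}
  0: ✓
  5: VIOLATES
  6: ✓
counterexample path to 5: tau

Answer: INVARIANT VIOLATED at state 5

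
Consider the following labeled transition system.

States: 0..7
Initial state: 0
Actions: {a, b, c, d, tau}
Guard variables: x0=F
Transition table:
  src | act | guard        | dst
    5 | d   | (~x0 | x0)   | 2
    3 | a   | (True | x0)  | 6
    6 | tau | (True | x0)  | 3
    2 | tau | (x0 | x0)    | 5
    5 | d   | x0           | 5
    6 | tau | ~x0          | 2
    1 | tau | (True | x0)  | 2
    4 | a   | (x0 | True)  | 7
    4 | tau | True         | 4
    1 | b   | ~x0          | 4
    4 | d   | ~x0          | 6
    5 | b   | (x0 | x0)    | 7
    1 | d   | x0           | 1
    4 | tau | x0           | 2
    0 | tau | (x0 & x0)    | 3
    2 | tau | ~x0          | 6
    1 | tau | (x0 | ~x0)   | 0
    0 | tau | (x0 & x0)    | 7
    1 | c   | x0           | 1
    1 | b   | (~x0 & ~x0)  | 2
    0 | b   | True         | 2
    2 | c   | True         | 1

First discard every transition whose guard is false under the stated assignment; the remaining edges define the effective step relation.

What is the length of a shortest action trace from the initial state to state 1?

Answer: 2

Analysis:
Breadth-first toward 1:
  depth 0: {0}
  depth 1: {2}
  depth 2: {1,6}
first hit 1 at d=2 via b·c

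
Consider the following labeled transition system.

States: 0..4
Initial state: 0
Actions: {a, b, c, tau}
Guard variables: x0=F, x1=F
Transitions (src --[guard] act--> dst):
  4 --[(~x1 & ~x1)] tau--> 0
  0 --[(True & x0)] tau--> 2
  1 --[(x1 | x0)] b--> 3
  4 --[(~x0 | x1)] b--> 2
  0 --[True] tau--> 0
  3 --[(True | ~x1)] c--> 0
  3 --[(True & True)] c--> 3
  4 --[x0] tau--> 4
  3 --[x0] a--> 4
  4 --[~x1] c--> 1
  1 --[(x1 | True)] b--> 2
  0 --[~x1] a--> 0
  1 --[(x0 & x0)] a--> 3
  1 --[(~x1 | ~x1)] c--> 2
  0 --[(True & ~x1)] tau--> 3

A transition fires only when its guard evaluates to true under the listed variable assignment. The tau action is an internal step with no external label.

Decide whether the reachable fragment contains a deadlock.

Answer: DEADLOCK-FREE

Working:
Reach set: {0,3}
  0: a→0  tau→0  tau→3  [3 exit(s)]
  3: c→0  c→3  [2 exit(s)]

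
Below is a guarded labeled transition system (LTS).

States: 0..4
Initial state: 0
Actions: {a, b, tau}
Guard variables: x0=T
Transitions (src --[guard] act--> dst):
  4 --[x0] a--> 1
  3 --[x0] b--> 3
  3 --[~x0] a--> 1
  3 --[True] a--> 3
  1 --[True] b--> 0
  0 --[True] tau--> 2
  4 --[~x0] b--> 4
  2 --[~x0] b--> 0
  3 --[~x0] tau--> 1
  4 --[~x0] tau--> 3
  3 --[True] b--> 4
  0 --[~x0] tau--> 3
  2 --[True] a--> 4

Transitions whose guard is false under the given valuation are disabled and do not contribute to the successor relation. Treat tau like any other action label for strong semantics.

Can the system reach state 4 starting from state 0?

After dropping false guards: 7 live edges.
L0 = {0}
L1 = {2}  cumulative {0,2}
L2 = {4}  cumulative {0,2,4}
L3 = {1}  cumulative {0,1,2,4}
Reachable = {0,1,2,4}
trace reaching 4: tau·a

Answer: REACHABLE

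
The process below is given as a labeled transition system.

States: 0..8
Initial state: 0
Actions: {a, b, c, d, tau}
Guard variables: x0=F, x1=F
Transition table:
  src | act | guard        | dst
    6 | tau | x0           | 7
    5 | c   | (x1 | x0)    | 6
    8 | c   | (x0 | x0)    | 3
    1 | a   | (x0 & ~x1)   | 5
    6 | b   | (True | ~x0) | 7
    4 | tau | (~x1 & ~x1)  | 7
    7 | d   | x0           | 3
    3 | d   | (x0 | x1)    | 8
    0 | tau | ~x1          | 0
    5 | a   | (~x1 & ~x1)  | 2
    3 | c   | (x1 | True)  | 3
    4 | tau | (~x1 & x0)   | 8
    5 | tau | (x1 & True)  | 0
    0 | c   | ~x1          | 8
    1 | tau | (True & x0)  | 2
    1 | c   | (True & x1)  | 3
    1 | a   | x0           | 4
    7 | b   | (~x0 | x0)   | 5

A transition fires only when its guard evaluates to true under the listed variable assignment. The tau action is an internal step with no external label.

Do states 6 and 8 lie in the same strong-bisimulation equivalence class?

Answer: NOT BISIMILAR

Analysis:
Compute ~ classes (split until stable):
  π0 = {{0,1,2,3,4,5,6,7,8}}
  π1 = {{0},{1,2,8},{3},{4},{5},{6,7}}
  π2 = {{0},{1,2,8},{3},{4},{5},{6},{7}}
7 equivalence class(es) (converged in 3)
6∈{6}, 8∈{1,2,8}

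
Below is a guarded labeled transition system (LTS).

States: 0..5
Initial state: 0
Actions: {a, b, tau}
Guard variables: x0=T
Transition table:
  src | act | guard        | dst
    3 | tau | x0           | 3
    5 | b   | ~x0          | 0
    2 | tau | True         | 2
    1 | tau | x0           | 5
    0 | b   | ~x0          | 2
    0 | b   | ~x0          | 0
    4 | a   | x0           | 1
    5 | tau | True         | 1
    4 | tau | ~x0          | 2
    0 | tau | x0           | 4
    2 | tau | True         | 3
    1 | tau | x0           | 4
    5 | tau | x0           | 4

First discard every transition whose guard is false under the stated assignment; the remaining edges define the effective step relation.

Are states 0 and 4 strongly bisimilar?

Answer: NOT BISIMILAR

Analysis:
Bisimulation quotient by refinement:
  round 0: {{0,1,2,3,4,5}}
  round 1: {{0,1,2,3,5},{4}}
  round 2: {{0},{1,5},{2,3},{4}}
4 equivalence class(es) (converged in 3)
class of 0: {0}; class of 4: {4}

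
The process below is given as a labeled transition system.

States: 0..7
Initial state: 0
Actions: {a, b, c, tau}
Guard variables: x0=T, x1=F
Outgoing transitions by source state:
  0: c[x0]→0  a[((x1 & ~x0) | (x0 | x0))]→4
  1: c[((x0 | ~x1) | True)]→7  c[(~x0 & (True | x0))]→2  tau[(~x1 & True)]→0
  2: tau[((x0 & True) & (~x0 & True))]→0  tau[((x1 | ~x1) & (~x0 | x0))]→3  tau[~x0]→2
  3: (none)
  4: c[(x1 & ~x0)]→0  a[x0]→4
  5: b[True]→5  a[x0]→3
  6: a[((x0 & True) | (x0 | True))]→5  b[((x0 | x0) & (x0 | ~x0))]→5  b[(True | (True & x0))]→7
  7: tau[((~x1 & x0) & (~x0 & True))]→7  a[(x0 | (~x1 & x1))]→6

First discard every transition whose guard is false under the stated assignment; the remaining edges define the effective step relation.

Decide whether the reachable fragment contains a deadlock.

Answer: DEADLOCK-FREE

Working:
R = {0,4}
  0: a→4  c→0  [2 out]
  4: a→4  [1 out]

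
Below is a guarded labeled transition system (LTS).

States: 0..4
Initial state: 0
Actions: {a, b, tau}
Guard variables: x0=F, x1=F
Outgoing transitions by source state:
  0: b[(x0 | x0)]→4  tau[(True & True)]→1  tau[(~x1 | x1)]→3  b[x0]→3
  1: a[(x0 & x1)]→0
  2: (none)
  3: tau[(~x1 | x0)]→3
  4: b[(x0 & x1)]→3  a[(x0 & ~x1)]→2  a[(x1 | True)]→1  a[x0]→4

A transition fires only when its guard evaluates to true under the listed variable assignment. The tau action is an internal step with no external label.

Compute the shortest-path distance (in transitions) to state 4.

Breadth-first toward 4:
  L0 = {0}
  L1 = {1,3}
4 never appears.

Answer: UNREACHABLE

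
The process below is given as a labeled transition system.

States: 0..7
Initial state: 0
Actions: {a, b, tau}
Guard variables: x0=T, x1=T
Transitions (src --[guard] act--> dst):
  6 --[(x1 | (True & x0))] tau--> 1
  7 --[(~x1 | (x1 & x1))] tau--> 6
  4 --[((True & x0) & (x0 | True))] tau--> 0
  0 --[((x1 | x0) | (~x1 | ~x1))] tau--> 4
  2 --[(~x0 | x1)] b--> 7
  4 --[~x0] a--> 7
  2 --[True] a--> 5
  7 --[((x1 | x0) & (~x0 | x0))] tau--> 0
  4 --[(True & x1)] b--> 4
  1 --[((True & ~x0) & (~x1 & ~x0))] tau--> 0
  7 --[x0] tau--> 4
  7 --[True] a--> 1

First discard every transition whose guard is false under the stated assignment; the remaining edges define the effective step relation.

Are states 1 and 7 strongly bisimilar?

Answer: NOT BISIMILAR

Trace:
Bisimulation quotient by refinement:
  P[0] = {{0,1,2,3,4,5,6,7}}
  P[1] = {{0,6},{1,3,5},{2},{4},{7}}
  P[2] = {{0},{1,3,5},{2},{4},{6},{7}}
Fixed point at round 3; 6 class(es).
1∈{1,3,5}, 7∈{7}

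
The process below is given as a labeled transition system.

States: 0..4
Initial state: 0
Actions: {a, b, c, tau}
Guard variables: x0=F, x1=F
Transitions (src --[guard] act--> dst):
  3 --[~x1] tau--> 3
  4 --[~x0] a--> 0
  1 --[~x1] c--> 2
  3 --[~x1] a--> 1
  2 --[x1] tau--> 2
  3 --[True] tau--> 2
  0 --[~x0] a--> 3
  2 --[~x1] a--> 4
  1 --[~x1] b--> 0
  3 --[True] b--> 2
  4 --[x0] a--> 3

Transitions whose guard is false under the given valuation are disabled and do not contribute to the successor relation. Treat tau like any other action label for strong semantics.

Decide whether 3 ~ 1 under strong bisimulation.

Answer: NOT BISIMILAR

Trace:
Compute ~ classes (split until stable):
  P[0] = {{0,1,2,3,4}}
  P[1] = {{0,2,4},{1},{3}}
  P[2] = {{0},{1},{2,4},{3}}
  P[3] = {{0},{1},{2},{3},{4}}
5 equivalence class(es) (converged in 4)
class of 3: {3}; class of 1: {1}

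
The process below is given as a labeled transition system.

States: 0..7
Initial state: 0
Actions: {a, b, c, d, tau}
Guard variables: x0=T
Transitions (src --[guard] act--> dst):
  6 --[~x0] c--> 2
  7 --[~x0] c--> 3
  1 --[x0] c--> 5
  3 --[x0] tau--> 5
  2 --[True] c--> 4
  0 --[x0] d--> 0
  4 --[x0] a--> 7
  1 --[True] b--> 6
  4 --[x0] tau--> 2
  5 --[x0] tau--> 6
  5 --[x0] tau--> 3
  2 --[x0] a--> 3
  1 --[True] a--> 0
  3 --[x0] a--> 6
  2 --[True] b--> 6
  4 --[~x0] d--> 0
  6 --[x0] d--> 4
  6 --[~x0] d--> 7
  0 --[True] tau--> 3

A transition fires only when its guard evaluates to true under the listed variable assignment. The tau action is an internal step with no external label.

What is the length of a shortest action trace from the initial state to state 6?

Answer: 2

Analysis:
BFS to 6:
  Layer 0: {0}
  Layer 1: {3}
  Layer 2: {5,6}
depth(6)=2, e.g. tau·a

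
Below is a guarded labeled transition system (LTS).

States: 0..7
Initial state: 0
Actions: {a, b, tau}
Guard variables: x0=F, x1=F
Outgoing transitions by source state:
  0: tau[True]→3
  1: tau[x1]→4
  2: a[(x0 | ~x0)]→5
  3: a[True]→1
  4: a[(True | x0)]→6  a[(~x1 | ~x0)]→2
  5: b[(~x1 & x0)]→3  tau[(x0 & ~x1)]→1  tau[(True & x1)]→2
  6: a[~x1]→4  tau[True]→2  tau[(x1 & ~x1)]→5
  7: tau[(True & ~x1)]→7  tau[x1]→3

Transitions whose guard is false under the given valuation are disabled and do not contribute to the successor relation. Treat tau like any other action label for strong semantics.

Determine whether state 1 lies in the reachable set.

8 transition(s) survive guard evaluation.
Layer 0: {0}
Layer 1: {3}  total {0,3}
Layer 2: {1}  total {0,1,3}
Reach set: {0,1,3}
trace reaching 1: tau·a

Answer: REACHABLE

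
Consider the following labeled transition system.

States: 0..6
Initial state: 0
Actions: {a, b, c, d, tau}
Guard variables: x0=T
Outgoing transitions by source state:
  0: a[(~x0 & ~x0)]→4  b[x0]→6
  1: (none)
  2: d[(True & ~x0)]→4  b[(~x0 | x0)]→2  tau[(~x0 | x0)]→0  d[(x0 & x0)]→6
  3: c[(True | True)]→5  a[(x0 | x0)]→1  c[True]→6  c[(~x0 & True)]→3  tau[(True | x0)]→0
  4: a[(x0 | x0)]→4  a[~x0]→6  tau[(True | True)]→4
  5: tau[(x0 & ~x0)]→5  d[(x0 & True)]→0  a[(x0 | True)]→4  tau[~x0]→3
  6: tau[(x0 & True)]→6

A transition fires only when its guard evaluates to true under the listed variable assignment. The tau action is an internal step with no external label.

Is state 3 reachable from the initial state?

Answer: UNREACHABLE

Working:
Guard filter leaves 13 enabled edge(s).
L0 = {0}
L1 = {6}  now seen {0,6}
R = {0,6}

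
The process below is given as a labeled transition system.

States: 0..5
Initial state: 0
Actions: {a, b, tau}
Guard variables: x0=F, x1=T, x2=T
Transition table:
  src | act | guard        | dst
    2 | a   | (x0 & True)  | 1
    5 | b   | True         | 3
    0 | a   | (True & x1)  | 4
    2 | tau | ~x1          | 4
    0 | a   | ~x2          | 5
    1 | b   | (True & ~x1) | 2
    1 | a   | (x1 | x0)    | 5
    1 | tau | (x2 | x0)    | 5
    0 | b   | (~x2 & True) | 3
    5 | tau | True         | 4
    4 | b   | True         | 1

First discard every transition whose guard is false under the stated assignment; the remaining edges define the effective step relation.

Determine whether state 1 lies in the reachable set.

6 transition(s) survive guard evaluation.
depth 0: {0}
depth 1: {4}  now seen {0,4}
depth 2: {1}  now seen {0,1,4}
depth 3: {5}  now seen {0,1,4,5}
depth 4: {3}  now seen {0,1,3,4,5}
Reachable = {0,1,3,4,5}
Path to 1: a·b

Answer: REACHABLE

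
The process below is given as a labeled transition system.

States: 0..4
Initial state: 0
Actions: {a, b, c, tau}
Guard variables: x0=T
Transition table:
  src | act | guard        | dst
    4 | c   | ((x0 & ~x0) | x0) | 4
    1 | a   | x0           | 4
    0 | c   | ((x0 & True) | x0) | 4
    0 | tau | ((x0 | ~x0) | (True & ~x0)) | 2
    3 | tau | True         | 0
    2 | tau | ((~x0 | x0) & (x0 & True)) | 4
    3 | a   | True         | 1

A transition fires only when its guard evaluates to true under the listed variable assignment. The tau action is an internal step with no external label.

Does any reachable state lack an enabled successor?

R = {0,2,4}
  0: c→4  tau→2  [2 out]
  2: tau→4  [1 out]
  4: c→4  [1 out]

Answer: DEADLOCK-FREE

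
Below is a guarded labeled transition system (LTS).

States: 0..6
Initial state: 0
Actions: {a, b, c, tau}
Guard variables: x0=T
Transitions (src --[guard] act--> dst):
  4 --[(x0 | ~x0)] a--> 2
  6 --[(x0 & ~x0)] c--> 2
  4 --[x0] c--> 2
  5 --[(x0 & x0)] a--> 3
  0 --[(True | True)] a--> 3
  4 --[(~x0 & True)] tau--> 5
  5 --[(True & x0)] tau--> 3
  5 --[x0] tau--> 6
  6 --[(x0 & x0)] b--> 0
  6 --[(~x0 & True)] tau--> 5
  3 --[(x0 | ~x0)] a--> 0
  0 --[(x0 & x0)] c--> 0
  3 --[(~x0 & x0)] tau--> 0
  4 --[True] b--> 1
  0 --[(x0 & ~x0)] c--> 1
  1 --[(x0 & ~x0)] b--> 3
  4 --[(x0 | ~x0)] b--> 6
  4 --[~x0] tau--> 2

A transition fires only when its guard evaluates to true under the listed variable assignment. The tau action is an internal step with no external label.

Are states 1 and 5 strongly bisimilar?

Bisimulation quotient by refinement:
  P[0] = {{0,1,2,3,4,5,6}}
  P[1] = {{0},{1,2},{3},{4},{5},{6}}
Fixed point at round 2; 6 class(es).
[1]={1,2}  [5]={5}

Answer: NOT BISIMILAR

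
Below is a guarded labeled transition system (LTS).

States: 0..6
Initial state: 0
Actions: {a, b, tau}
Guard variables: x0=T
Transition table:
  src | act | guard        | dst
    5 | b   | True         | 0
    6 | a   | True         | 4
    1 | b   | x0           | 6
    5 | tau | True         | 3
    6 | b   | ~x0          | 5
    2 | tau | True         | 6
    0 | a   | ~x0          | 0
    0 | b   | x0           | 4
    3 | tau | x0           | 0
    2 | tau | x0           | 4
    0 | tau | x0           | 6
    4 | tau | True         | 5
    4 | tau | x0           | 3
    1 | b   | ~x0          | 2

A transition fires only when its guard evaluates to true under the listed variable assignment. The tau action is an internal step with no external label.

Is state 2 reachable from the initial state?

11 transition(s) survive guard evaluation.
L0 = {0}
L1 = {4,6}  total {0,4,6}
L2 = {3,5}  total {0,3,4,5,6}
R = {0,3,4,5,6}

Answer: UNREACHABLE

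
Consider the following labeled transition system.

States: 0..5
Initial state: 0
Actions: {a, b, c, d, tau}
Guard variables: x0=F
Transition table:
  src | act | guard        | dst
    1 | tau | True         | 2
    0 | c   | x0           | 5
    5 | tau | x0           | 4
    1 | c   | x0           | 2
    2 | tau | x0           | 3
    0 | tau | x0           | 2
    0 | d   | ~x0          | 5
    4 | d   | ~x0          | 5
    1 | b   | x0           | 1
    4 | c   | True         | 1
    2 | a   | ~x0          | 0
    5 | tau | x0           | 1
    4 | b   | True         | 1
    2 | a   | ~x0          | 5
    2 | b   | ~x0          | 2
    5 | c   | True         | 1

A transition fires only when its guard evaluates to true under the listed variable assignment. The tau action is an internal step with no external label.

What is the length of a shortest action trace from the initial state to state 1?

Answer: 2

Trace:
Layered search for 1:
  L0 = {0}
  L1 = {5}
  L2 = {1}
first hit 1 at d=2 via d·c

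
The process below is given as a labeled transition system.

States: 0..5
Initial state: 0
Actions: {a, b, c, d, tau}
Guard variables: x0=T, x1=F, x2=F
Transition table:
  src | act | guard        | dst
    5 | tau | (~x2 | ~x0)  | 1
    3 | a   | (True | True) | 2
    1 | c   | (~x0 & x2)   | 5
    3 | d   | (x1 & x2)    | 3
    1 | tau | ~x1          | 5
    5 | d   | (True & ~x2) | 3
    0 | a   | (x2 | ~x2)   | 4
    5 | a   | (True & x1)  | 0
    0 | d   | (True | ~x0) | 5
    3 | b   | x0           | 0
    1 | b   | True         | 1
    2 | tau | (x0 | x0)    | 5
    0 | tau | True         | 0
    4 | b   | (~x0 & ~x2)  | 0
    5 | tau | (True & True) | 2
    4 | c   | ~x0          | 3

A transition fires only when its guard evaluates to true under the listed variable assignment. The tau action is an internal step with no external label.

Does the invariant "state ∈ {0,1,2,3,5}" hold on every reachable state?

Answer: INVARIANT VIOLATED at state 4

Working:
Safe = {0,1,2,3,5}
Reachable = {0,1,2,3,4,5}
  0: ok
  1: ok
  2: ok
  3: ok
  4: outside
  5: ok
counterexample path to 4: a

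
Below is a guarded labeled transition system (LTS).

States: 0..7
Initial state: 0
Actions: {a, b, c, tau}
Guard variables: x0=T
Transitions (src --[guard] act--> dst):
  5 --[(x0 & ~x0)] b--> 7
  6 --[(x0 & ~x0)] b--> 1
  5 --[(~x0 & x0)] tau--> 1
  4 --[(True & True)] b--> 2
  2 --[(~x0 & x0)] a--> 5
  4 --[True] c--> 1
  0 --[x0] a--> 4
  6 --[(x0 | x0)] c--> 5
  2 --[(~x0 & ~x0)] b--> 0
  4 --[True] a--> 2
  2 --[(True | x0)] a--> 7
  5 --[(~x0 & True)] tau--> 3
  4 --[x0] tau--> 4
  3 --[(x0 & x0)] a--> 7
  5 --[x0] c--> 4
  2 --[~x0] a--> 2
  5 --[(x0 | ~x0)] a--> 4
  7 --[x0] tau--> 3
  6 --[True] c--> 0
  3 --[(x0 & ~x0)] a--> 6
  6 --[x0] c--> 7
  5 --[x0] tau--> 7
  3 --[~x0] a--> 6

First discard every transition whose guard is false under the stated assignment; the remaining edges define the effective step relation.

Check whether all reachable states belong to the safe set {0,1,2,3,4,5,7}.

Answer: INVARIANT HOLDS

Analysis:
Safe = {0,1,2,3,4,5,7}
R = {0,1,2,3,4,7}
  0: ✓
  1: ✓
  2: ✓
  3: ✓
  4: ✓
  7: ✓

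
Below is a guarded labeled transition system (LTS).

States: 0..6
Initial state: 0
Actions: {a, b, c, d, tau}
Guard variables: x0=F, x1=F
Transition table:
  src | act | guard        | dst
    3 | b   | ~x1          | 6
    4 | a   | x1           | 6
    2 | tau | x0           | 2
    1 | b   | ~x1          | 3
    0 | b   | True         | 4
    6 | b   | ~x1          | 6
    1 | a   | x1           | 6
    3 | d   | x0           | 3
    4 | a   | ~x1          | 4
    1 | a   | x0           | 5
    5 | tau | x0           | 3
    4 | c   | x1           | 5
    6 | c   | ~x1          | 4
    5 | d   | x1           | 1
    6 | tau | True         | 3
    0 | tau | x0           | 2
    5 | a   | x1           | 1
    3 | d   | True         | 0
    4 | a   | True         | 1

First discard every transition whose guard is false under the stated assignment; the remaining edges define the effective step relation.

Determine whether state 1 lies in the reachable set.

After dropping false guards: 9 live edges.
Layer 0: {0}
Layer 1: {4}  total {0,4}
Layer 2: {1}  total {0,1,4}
Layer 3: {3}  total {0,1,3,4}
Layer 4: {6}  total {0,1,3,4,6}
Reachable = {0,1,3,4,6}
Path to 1: b·a

Answer: REACHABLE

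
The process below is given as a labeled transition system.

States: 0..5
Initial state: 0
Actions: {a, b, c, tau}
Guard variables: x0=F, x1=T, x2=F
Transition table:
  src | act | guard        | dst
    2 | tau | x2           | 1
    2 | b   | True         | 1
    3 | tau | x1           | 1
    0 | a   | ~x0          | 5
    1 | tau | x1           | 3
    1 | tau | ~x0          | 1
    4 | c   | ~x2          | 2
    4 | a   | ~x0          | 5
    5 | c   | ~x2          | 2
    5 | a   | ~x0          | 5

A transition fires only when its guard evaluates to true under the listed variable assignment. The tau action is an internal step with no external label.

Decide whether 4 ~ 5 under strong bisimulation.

Answer: BISIMILAR

Working:
Refine partition for ~:
  round 0: {{0,1,2,3,4,5}}
  round 1: {{0},{1,3},{2},{4,5}}
4 equivalence class(es) (converged in 2)
[4]={4,5}  [5]={4,5}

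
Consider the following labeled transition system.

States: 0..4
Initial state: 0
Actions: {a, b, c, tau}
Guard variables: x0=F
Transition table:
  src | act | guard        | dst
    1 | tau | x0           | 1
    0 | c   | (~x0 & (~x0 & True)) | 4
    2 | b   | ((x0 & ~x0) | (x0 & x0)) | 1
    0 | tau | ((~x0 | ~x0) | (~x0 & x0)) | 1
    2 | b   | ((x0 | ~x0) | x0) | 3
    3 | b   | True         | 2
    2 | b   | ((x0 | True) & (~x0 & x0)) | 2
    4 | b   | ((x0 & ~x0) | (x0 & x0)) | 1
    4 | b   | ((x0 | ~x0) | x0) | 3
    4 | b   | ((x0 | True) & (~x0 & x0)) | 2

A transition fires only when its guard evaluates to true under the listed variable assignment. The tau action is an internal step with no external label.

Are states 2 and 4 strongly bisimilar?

Answer: BISIMILAR

Trace:
Compute ~ classes (split until stable):
  π0 = {{0,1,2,3,4}}
  π1 = {{0},{1},{2,3,4}}
3 equivalence class(es) (converged in 2)
class of 2: {2,3,4}; class of 4: {2,3,4}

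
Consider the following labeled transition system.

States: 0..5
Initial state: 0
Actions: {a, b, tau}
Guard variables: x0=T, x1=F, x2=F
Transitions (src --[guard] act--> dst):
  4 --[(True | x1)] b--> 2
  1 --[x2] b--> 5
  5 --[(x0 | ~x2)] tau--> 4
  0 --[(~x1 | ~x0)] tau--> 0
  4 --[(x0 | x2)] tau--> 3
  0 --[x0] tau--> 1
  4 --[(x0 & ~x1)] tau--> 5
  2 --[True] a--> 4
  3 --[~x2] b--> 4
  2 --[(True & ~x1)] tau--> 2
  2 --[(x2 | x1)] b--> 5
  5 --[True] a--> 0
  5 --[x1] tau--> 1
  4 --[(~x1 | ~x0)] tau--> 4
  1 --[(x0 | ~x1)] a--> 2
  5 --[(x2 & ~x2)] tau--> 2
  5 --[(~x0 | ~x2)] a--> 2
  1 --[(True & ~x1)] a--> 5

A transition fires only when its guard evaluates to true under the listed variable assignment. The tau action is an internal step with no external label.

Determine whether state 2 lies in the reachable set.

14 transition(s) survive guard evaluation.
Layer 0: {0}
Layer 1: {1}  total {0,1}
Layer 2: {2,5}  total {0,1,2,5}
Layer 3: {4}  total {0,1,2,4,5}
Layer 4: {3}  total {0,1,2,3,4,5}
Reach set: {0,1,2,3,4,5}
Path to 2: tau·a

Answer: REACHABLE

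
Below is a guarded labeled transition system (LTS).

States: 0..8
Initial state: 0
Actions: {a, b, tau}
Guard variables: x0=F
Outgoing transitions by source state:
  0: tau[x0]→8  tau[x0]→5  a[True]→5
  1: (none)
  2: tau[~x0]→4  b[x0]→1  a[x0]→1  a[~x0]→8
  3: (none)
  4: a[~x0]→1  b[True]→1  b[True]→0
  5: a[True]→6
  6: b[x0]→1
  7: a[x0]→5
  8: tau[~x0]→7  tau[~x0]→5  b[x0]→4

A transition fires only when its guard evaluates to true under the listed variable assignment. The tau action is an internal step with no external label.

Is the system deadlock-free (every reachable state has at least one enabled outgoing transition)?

R = {0,5,6}
  0: a→5  [1 exit(s)]
  5: a→6  [1 exit(s)]
  6: ∅  [deadlock]
witness 6: a·a

Answer: DEADLOCK at state 6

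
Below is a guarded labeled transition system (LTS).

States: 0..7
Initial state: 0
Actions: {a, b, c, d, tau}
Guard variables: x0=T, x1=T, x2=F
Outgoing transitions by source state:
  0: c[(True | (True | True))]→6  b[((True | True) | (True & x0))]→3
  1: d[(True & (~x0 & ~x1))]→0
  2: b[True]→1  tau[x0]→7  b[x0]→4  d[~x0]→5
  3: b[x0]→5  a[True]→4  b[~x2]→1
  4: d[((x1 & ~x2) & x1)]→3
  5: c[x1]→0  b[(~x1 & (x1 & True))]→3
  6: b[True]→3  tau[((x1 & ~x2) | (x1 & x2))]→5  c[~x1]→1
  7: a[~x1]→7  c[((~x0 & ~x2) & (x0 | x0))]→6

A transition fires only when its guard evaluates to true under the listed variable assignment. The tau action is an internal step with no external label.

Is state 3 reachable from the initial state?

After dropping false guards: 12 live edges.
Layer 0: {0}
Layer 1: {3,6}  cumulative {0,3,6}
Layer 2: {1,4,5}  cumulative {0,1,3,4,5,6}
R = {0,1,3,4,5,6}
witness 3: b

Answer: REACHABLE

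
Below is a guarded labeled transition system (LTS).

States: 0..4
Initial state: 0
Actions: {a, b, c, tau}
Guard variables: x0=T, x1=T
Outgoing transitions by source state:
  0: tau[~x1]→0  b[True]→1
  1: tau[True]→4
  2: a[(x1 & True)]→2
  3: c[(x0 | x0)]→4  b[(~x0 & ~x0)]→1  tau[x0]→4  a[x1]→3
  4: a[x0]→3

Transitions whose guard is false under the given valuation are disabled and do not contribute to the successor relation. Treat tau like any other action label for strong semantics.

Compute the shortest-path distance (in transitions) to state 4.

Answer: 2

Trace:
Breadth-first toward 4:
  L0 = {0}
  L1 = {1}
  L2 = {4}
depth(4)=2, e.g. b·tau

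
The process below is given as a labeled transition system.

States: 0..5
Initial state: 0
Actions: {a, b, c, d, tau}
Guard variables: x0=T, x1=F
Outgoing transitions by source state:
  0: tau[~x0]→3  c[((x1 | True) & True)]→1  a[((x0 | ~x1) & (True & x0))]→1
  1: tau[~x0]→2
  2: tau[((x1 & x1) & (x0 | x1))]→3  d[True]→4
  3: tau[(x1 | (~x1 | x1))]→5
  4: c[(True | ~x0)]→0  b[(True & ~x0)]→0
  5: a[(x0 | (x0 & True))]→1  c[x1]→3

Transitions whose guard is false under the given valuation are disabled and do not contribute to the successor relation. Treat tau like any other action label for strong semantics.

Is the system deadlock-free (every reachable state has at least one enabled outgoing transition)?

Answer: DEADLOCK at state 1

Trace:
Reachable = {0,1}
  0: a→1  c→1  [deg 2]
  1: ∅  [STUCK]
trace reaching 1: c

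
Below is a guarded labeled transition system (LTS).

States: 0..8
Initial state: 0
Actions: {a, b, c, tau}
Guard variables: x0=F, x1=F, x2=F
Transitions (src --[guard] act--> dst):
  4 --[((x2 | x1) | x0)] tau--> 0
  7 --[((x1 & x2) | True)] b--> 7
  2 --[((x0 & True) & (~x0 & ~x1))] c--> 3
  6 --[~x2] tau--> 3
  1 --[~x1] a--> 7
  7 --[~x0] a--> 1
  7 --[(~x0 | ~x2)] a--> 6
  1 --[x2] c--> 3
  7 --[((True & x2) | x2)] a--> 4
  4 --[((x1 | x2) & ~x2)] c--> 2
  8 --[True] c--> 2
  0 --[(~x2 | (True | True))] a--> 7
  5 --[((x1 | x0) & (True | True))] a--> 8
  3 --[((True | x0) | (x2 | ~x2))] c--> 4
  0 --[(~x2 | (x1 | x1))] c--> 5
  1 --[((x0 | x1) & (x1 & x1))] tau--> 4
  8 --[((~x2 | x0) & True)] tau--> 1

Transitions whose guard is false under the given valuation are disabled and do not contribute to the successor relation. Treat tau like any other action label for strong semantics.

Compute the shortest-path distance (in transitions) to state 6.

Answer: 2

Working:
Layered search for 6:
  Layer 0: {0}
  Layer 1: {5,7}
  Layer 2: {1,6}
6 enters at depth 2; path a·a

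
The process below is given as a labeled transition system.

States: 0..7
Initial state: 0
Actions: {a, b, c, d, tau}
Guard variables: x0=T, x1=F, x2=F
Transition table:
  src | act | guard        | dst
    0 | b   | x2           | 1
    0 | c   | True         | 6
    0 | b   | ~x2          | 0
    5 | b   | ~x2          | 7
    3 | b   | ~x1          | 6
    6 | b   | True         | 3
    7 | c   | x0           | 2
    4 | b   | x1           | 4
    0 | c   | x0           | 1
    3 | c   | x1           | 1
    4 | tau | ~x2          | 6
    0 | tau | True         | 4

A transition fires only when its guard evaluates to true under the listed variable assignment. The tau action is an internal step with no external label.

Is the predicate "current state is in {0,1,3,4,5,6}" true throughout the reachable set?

Allowed set {0,1,3,4,5,6}
Reachable = {0,1,3,4,6}
  0: ok
  1: ok
  3: ok
  4: ok
  6: ok

Answer: INVARIANT HOLDS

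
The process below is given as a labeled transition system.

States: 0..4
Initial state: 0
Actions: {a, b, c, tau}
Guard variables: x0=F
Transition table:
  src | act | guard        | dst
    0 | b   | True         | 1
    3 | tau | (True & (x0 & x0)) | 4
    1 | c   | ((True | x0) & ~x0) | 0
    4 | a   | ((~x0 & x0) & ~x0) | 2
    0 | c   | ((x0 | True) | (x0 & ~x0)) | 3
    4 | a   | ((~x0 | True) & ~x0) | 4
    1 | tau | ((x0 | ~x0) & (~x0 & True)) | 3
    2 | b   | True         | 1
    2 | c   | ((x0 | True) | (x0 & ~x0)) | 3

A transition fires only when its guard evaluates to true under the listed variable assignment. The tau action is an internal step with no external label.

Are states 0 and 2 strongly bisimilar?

Compute ~ classes (split until stable):
  P[0] = {{0,1,2,3,4}}
  P[1] = {{0,2},{1},{3},{4}}
4 equivalence class(es) (converged in 2)
class of 0: {0,2}; class of 2: {0,2}

Answer: BISIMILAR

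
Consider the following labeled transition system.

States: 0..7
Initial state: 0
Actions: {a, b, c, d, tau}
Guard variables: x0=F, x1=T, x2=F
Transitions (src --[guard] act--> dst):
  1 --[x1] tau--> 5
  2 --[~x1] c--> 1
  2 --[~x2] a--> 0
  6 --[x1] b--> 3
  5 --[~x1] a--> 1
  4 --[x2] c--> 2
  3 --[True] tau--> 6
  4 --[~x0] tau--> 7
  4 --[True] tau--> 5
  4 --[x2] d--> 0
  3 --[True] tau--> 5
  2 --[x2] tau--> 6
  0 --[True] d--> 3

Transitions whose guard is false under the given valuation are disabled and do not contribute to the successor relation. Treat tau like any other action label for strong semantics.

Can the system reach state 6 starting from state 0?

Answer: REACHABLE

Analysis:
After dropping false guards: 8 live edges.
L0 = {0}
L1 = {3}  total {0,3}
L2 = {5,6}  total {0,3,5,6}
Reach set: {0,3,5,6}
Path to 6: d·tau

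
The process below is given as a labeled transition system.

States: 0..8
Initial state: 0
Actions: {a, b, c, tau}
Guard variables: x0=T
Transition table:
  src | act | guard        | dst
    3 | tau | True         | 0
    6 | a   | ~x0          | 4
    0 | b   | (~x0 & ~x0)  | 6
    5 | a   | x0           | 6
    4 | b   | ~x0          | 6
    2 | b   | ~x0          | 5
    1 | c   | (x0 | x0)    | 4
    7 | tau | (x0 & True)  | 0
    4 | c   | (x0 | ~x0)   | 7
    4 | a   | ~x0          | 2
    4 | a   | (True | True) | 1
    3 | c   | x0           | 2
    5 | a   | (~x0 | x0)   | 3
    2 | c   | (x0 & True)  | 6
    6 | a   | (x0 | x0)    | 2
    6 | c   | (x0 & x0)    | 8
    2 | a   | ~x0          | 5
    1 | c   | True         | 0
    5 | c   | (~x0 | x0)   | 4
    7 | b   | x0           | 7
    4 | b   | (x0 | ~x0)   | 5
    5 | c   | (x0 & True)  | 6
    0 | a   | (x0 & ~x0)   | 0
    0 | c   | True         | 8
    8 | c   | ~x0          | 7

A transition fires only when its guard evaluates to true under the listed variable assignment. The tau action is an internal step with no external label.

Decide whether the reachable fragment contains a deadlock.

Answer: DEADLOCK at state 8

Working:
R = {0,8}
  0: c→8  [deg 1]
  8: ∅  [deadlock]
Path to 8: c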